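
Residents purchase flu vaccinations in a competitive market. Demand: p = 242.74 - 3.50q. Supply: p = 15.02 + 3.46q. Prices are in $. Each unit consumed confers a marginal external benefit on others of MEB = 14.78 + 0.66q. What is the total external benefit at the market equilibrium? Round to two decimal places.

Market equilibrium (private): 15.02 + 3.46q = 242.74 - 3.50q → q_m = 32.7184.
Total external benefit = ∫₀^{q_m} (14.78 + 0.66q) dq = 14.78×32.7184 + ½×0.66×32.7184² = 836.8409.

$836.84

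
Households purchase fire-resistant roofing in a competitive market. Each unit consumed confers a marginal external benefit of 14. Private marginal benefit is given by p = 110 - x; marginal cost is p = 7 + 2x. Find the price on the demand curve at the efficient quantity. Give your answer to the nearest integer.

Social marginal benefit = demand + MEB = 124 - x.
Set SMB = MC: 124 - x = 7 + 2x → x* = 39.0000.
Consumer price on the demand curve at x*: 110 − 1×39.0000 = 71.0000.

P = 71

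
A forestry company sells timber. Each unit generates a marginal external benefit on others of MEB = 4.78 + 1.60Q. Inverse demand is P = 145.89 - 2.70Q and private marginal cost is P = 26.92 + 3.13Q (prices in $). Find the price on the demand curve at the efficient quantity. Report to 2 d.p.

Social marginal cost = private MC − MEB = 22.14 + 1.53Q.
Set SMC = demand: 22.14 + 1.53Q = 145.89 - 2.70Q → Q* = 29.2553.
Consumer price on the demand curve at Q*: 145.89 − 2.70×29.2553 = 66.9007.

P = $66.90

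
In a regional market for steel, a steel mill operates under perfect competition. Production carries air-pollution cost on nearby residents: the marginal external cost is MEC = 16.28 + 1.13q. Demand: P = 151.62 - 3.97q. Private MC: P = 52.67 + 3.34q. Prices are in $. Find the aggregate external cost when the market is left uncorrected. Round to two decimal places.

$323.90

Market equilibrium (private): 52.67 + 3.34q = 151.62 - 3.97q → q_m = 13.5363.
Total external cost = ∫₀^{q_m} (16.28 + 1.13q) dq = 16.28×13.5363 + ½×1.13×13.5363² = 323.8967.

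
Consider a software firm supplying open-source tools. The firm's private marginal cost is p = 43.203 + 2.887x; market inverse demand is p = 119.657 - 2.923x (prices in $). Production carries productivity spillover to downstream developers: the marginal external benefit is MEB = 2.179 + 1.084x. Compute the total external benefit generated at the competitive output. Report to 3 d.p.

$122.526

Market equilibrium (private): 43.203 + 2.887x = 119.657 - 2.923x → x_m = 13.1590.
Total external benefit = ∫₀^{x_m} (2.179 + 1.084x) dx = 2.179×13.1590 + ½×1.084×13.1590² = 122.5258.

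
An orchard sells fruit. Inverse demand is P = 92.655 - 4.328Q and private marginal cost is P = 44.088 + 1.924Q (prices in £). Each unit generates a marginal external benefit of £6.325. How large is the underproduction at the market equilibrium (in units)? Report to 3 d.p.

Market equilibrium (private): 44.088 + 1.924Q = 92.655 - 4.328Q → Q_m = 7.7682.
Social marginal cost = private MC − MEB = 37.763 + 1.924Q.
Set SMC = demand: 37.763 + 1.924Q = 92.655 - 4.328Q → Q* = 8.7799.
Gap = |7.7682 − 8.7799| = 1.0117.

1.012 units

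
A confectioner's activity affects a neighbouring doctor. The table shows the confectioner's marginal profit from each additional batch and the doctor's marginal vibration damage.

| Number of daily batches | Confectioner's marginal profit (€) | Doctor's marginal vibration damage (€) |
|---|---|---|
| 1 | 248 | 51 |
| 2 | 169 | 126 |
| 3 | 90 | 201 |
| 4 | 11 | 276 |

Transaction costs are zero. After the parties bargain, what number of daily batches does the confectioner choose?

Bargaining reaches the level where marginal profit last exceeds marginal vibration damage.
That holds through level 2 (169 ≥ 126) but not at 3 (90 < 201).

2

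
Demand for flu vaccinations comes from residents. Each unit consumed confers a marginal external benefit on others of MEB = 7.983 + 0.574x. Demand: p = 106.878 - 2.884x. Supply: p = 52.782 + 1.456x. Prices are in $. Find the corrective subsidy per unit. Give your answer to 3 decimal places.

subsidy = $17.445 per unit

Social marginal benefit = demand + MEB = 114.861 - 2.310x.
Set SMB = MC: 114.861 - 2.310x = 52.782 + 1.456x → x* = 16.4841.
The Pigouvian subsidy equals MEB at x*: 7.983 + 0.574×16.4841 = 17.4449.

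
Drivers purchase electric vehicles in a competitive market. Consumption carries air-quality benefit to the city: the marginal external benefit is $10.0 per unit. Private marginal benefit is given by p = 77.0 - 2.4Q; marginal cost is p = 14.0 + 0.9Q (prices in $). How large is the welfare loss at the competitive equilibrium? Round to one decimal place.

DWL = $15.2

Market equilibrium (private): 14.0 + 0.9Q = 77.0 - 2.4Q → Q_m = 19.0909.
Social marginal benefit = demand + MEB = 87.0 - 2.4Q.
Set SMB = MC: 87.0 - 2.4Q = 14.0 + 0.9Q → Q* = 22.1212.
The welfare-loss triangle has base |Q_m − Q*| and height MEB(Q_m) (the vertical gap between SMB and MC is zero at Q* and MEB at Q_m).
DWL = ½ × 3.0303 × 10.0000 = 15.1515.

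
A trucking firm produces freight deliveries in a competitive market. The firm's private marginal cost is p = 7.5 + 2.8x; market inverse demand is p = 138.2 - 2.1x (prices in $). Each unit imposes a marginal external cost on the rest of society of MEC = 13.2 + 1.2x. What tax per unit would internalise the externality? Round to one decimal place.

tax = $36.3 per unit

Social marginal cost = private MC + MEC = 20.7 + 4.0x.
Set SMC = demand: 20.7 + 4.0x = 138.2 - 2.1x → x* = 19.2623.
The Pigouvian tax equals MEC at x*: 13.2 + 1.2×19.2623 = 36.3148.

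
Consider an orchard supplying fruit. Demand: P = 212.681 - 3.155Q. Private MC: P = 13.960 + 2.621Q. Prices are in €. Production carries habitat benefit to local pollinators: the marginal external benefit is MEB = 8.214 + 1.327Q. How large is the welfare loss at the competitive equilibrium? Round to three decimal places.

Market equilibrium (private): 13.960 + 2.621Q = 212.681 - 3.155Q → Q_m = 34.4046.
Social marginal cost = private MC − MEB = 5.746 + 1.294Q.
Set SMC = demand: 5.746 + 1.294Q = 212.681 - 3.155Q → Q* = 46.5127.
The loss is the area between SMC and demand from Q* to Q_m; with linear curves that's a triangle of height MEB(Q_m).
DWL = ½ × 12.1081 × 53.8689 = 326.1250.

DWL = €326.125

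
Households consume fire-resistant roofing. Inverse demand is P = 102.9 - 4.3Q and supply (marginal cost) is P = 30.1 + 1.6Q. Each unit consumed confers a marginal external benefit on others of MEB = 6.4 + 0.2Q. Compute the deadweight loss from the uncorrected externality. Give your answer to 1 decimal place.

DWL = 6.9

Market equilibrium (private): 30.1 + 1.6Q = 102.9 - 4.3Q → Q_m = 12.3390.
Social marginal benefit = demand + MEB = 109.3 - 4.1Q.
Set SMB = MC: 109.3 - 4.1Q = 30.1 + 1.6Q → Q* = 13.8947.
The loss is the area between SMB and MC from Q* to Q_m; with linear curves that's a triangle of height MEB(Q_m).
DWL = ½ × 1.5557 × 8.8678 = 6.8978.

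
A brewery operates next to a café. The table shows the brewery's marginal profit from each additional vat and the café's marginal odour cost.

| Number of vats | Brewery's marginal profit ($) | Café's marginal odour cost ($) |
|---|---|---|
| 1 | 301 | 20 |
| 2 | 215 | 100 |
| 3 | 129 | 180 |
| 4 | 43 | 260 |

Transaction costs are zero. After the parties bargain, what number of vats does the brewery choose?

2

Bargaining reaches the level where marginal profit last exceeds marginal odour cost.
That holds through level 2 (215 ≥ 100) but not at 3 (129 < 180).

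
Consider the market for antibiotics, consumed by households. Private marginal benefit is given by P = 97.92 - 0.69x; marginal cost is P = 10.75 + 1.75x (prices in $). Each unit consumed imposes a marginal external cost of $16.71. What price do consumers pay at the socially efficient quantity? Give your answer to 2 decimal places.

P = $77.99

Social marginal benefit = demand − MEC = 81.21 - 0.69x.
Set SMB = MC: 81.21 - 0.69x = 10.75 + 1.75x → x* = 28.8770.
Consumer price on the demand curve at x*: 97.92 − 0.69×28.8770 = 77.9949.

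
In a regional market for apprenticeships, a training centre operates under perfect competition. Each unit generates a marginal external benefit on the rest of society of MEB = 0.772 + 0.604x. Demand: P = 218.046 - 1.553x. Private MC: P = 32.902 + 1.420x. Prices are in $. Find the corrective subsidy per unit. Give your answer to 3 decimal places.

subsidy = $48.173 per unit

Social marginal cost = private MC − MEB = 32.130 + 0.816x.
Set SMC = demand: 32.130 + 0.816x = 218.046 - 1.553x → x* = 78.4787.
The Pigouvian subsidy equals MEB at x*: 0.772 + 0.604×78.4787 = 48.1731.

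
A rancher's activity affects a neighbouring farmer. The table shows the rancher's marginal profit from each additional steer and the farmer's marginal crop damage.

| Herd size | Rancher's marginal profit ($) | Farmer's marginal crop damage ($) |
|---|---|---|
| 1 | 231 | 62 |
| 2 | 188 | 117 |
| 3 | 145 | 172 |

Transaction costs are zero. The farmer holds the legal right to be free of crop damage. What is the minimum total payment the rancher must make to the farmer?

$179

Efficient level: marginal profit ≥ marginal crop damage through level 2, so k* = 2.
With the farmer holding the right, the rancher must at least compensate total damage at k*: 62 + 117 = 179.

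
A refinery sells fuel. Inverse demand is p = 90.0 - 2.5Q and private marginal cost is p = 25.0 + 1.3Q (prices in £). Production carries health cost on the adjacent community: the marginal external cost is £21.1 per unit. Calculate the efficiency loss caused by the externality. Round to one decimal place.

DWL = £58.6

Market equilibrium (private): 25.0 + 1.3Q = 90.0 - 2.5Q → Q_m = 17.1053.
Social marginal cost = private MC + MEC = 46.1 + 1.3Q.
Set SMC = demand: 46.1 + 1.3Q = 90.0 - 2.5Q → Q* = 11.5526.
Between Q* and Q_m the wedge SMC − demand runs linearly from 0 to MEC(Q_m), so the loss is a triangle.
DWL = ½ × 5.5527 × 21.1000 = 58.5810.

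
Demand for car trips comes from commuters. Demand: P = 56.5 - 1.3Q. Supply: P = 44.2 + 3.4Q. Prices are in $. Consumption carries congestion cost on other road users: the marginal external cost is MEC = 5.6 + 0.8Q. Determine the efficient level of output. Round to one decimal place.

Q* = 1.2

Social marginal benefit = demand − MEC = 50.9 - 2.1Q.
Set SMB = MC: 50.9 - 2.1Q = 44.2 + 3.4Q → Q* = 1.2182.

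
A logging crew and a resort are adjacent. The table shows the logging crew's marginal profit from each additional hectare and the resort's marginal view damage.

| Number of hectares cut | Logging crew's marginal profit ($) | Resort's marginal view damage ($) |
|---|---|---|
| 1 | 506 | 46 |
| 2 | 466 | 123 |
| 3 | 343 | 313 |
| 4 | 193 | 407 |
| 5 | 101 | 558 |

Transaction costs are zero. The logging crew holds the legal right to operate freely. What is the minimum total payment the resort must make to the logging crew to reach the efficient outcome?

Left alone the logging crew would choose level 5 (marginal profit stays positive).
Efficient level: k* = 3 (marginal profit ≥ marginal view damage through 3).
The resort must at least cover the logging crew's forgone profit from cutting 5→3: 193 + 101 = 294.

$294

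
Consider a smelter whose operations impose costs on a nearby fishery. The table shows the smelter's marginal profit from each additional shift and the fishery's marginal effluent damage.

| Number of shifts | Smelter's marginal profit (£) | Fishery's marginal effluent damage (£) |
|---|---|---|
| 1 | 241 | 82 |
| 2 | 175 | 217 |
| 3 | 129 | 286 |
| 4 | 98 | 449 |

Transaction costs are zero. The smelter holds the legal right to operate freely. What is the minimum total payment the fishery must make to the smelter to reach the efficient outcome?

£402

Left alone the smelter would choose level 4 (marginal profit stays positive).
Efficient level: k* = 1 (marginal profit ≥ marginal effluent damage through 1).
The fishery must at least cover the smelter's forgone profit from cutting 4→1: 175 + 129 + 98 = 402.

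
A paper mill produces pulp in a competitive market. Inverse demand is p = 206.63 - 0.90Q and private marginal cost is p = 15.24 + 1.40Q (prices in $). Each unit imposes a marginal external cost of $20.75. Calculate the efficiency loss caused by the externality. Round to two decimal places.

DWL = $93.60

Market equilibrium (private): 15.24 + 1.40Q = 206.63 - 0.90Q → Q_m = 83.2130.
Social marginal cost = private MC + MEC = 35.99 + 1.40Q.
Set SMC = demand: 35.99 + 1.40Q = 206.63 - 0.90Q → Q* = 74.1913.
Height of the DWL triangle at Q_m is SMC(Q_m) − demand(Q_m) = MEC(Q_m) = 20.7500.
DWL = ½ × 9.0217 × 20.7500 = 93.6001.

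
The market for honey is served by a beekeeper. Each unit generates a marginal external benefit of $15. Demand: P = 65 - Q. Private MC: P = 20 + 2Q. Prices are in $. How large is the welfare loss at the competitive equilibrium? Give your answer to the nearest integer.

Market equilibrium (private): 20 + 2Q = 65 - Q → Q_m = 15.0000.
Social marginal cost = private MC − MEB = 5 + 2Q.
Set SMC = demand: 5 + 2Q = 65 - Q → Q* = 20.0000.
Height of the DWL triangle at Q_m is demand(Q_m) − SMC(Q_m) = MEB(Q_m) = 15.0000.
DWL = ½ × 5.0000 × 15.0000 = 37.5000.

DWL = $38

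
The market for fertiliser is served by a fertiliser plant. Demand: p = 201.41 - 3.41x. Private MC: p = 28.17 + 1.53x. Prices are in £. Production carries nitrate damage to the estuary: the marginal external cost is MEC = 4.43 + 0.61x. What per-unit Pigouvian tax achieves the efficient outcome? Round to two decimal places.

tax = £22.98 per unit

Social marginal cost = private MC + MEC = 32.60 + 2.14x.
Set SMC = demand: 32.60 + 2.14x = 201.41 - 3.41x → x* = 30.4162.
The Pigouvian tax equals MEC at x*: 4.43 + 0.61×30.4162 = 22.9839.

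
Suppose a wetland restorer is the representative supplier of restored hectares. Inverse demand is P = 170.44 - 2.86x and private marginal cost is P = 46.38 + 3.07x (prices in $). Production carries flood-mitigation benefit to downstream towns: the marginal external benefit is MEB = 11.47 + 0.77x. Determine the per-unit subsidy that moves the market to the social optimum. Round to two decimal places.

subsidy = $31.69 per unit

Social marginal cost = private MC − MEB = 34.91 + 2.30x.
Set SMC = demand: 34.91 + 2.30x = 170.44 - 2.86x → x* = 26.2655.
The Pigouvian subsidy equals MEB at x*: 11.47 + 0.77×26.2655 = 31.6944.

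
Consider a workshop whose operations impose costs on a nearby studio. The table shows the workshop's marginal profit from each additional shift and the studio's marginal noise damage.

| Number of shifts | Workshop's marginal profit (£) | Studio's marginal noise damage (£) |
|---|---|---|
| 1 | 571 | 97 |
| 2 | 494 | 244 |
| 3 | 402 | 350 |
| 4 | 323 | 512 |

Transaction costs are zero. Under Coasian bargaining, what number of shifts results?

Bargaining reaches the level where marginal profit last exceeds marginal noise damage.
That holds through level 3 (402 ≥ 350) but not at 4 (323 < 512).

3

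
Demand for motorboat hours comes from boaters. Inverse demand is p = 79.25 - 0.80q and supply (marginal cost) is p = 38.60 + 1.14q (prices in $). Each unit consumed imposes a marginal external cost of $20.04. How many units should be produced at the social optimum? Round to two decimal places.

q* = 10.62

Social marginal benefit = demand − MEC = 59.21 - 0.80q.
Set SMB = MC: 59.21 - 0.80q = 38.60 + 1.14q → q* = 10.6237.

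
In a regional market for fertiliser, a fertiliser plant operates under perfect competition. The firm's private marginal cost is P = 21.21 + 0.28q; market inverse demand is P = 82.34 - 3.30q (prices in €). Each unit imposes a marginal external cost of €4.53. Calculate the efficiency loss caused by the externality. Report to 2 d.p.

DWL = €2.87

Market equilibrium (private): 21.21 + 0.28q = 82.34 - 3.30q → q_m = 17.0754.
Social marginal cost = private MC + MEC = 25.74 + 0.28q.
Set SMC = demand: 25.74 + 0.28q = 82.34 - 3.30q → q* = 15.8101.
Height of the DWL triangle at q_m is SMC(q_m) − demand(q_m) = MEC(q_m) = 4.5300.
DWL = ½ × 1.2653 × 4.5300 = 2.8659.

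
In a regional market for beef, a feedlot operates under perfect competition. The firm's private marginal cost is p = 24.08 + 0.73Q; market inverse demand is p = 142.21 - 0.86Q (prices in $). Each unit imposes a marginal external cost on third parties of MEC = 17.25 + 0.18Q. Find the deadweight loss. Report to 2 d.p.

Market equilibrium (private): 24.08 + 0.73Q = 142.21 - 0.86Q → Q_m = 74.2956.
Social marginal cost = private MC + MEC = 41.33 + 0.91Q.
Set SMC = demand: 41.33 + 0.91Q = 142.21 - 0.86Q → Q* = 56.9944.
The welfare-loss triangle has base |Q_m − Q*| and height MEC(Q_m) (the vertical gap between SMC and demand is zero at Q* and MEC at Q_m).
DWL = ½ × 17.3012 × 30.6232 = 264.9091.

DWL = $264.91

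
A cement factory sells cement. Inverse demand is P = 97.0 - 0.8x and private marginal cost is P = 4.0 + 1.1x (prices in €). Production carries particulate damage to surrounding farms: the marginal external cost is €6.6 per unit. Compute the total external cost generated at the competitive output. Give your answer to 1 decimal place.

Market equilibrium (private): 4.0 + 1.1x = 97.0 - 0.8x → x_m = 48.9474.
Total external cost = MEC × x_m = 6.6 × 48.9474 = 323.0528.

€323.1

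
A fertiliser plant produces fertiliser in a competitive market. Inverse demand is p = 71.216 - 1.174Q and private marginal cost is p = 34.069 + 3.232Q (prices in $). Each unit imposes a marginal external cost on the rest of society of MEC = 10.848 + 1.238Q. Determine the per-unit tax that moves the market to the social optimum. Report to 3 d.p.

Social marginal cost = private MC + MEC = 44.917 + 4.470Q.
Set SMC = demand: 44.917 + 4.470Q = 71.216 - 1.174Q → Q* = 4.6596.
The Pigouvian tax equals MEC at Q*: 10.848 + 1.238×4.6596 = 16.6166.

tax = $16.617 per unit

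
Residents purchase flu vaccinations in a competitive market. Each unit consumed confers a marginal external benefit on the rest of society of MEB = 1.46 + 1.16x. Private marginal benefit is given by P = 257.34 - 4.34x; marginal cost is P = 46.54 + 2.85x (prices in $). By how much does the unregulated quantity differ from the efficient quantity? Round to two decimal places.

Market equilibrium (private): 46.54 + 2.85x = 257.34 - 4.34x → x_m = 29.3185.
Social marginal benefit = demand + MEB = 258.80 - 3.18x.
Set SMB = MC: 258.80 - 3.18x = 46.54 + 2.85x → x* = 35.2007.
Gap = |29.3185 − 35.2007| = 5.8822.

5.88 units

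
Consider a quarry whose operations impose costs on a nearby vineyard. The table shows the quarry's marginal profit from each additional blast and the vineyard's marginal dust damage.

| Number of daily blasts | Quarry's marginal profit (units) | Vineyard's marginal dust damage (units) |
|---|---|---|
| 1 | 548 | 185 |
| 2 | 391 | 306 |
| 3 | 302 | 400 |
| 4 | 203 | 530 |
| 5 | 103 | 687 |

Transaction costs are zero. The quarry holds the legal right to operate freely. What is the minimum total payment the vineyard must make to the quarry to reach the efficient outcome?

608

Left alone the quarry would choose level 5 (marginal profit stays positive).
Efficient level: k* = 2 (marginal profit ≥ marginal dust damage through 2).
The vineyard must at least cover the quarry's forgone profit from cutting 5→2: 302 + 203 + 103 = 608.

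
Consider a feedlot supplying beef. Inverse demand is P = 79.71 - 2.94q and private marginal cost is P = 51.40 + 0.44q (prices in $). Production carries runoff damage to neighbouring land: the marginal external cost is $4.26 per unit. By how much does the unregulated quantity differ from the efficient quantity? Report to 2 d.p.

Market equilibrium (private): 51.40 + 0.44q = 79.71 - 2.94q → q_m = 8.3757.
Social marginal cost = private MC + MEC = 55.66 + 0.44q.
Set SMC = demand: 55.66 + 0.44q = 79.71 - 2.94q → q* = 7.1154.
Gap = |8.3757 − 7.1154| = 1.2603.

1.26 units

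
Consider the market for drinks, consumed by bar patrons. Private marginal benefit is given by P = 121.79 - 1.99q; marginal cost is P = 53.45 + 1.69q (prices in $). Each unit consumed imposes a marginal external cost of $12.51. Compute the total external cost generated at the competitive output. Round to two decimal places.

Market equilibrium (private): 53.45 + 1.69q = 121.79 - 1.99q → q_m = 18.5707.
Total external cost = MEC × q_m = 12.51 × 18.5707 = 232.3195.

$232.32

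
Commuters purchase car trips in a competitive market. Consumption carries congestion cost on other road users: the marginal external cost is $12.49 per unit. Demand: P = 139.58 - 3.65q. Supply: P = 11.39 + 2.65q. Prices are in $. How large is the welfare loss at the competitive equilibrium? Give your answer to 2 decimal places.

DWL = $12.38

Market equilibrium (private): 11.39 + 2.65q = 139.58 - 3.65q → q_m = 20.3476.
Social marginal benefit = demand − MEC = 127.09 - 3.65q.
Set SMB = MC: 127.09 - 3.65q = 11.39 + 2.65q → q* = 18.3651.
The loss is the area between SMB and MC from q* to q_m; with linear curves that's a triangle of height MEC(q_m).
DWL = ½ × 1.9825 × 12.4900 = 12.3807.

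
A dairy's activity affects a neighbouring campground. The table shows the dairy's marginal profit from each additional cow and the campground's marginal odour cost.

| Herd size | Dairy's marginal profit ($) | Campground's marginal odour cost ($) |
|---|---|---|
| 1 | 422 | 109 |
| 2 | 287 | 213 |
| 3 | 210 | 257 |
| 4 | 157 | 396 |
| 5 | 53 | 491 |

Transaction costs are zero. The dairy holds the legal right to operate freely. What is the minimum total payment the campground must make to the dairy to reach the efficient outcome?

Left alone the dairy would choose level 5 (marginal profit stays positive).
Efficient level: k* = 2 (marginal profit ≥ marginal odour cost through 2).
The campground must at least cover the dairy's forgone profit from cutting 5→2: 210 + 157 + 53 = 420.

$420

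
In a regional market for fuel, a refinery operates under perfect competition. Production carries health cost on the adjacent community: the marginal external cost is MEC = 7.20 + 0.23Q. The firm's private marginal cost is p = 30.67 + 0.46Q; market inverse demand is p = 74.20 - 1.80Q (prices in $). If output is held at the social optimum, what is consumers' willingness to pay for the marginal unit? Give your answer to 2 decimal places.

P = $47.94

Social marginal cost = private MC + MEC = 37.87 + 0.69Q.
Set SMC = demand: 37.87 + 0.69Q = 74.20 - 1.80Q → Q* = 14.5904.
Consumer price on the demand curve at Q*: 74.20 − 1.80×14.5904 = 47.9373.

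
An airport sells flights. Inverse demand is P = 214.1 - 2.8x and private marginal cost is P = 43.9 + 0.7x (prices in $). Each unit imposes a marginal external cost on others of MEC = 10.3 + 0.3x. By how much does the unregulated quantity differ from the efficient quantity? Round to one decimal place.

6.5 units

Market equilibrium (private): 43.9 + 0.7x = 214.1 - 2.8x → x_m = 48.6286.
Social marginal cost = private MC + MEC = 54.2 + x.
Set SMC = demand: 54.2 + x = 214.1 - 2.8x → x* = 42.0789.
Gap = |48.6286 − 42.0789| = 6.5497.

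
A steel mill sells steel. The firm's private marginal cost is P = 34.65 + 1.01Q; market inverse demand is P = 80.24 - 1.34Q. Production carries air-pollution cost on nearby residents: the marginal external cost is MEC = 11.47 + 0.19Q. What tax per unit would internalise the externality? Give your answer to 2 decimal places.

tax = 14.02 per unit

Social marginal cost = private MC + MEC = 46.12 + 1.20Q.
Set SMC = demand: 46.12 + 1.20Q = 80.24 - 1.34Q → Q* = 13.4331.
The Pigouvian tax equals MEC at Q*: 11.47 + 0.19×13.4331 = 14.0223.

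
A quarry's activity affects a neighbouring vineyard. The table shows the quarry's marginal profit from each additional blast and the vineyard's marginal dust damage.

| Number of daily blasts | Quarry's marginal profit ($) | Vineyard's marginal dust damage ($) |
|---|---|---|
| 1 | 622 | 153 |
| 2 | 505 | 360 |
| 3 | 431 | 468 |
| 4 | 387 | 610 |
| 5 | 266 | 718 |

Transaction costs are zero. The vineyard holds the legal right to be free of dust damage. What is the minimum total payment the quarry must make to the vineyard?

$513

Efficient level: marginal profit ≥ marginal dust damage through level 2, so k* = 2.
With the vineyard holding the right, the quarry must at least compensate total damage at k*: 153 + 360 = 513.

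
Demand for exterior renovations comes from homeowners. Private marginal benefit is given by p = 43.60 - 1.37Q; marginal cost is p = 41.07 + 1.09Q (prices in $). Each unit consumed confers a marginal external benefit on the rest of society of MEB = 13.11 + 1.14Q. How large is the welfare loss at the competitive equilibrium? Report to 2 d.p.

Market equilibrium (private): 41.07 + 1.09Q = 43.60 - 1.37Q → Q_m = 1.0285.
Social marginal benefit = demand + MEB = 56.71 - 0.23Q.
Set SMB = MC: 56.71 - 0.23Q = 41.07 + 1.09Q → Q* = 11.8485.
Height of the DWL triangle at Q_m is SMB(Q_m) − MC(Q_m) = MEB(Q_m) = 14.2824.
DWL = ½ × 10.8200 × 14.2824 = 77.2678.

DWL = $77.27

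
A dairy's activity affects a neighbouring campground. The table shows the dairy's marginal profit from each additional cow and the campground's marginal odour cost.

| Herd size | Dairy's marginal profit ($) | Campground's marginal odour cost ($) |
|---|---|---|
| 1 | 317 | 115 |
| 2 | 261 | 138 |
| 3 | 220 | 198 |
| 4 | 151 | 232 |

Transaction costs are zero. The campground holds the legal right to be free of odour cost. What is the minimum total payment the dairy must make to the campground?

Efficient level: marginal profit ≥ marginal odour cost through level 3, so k* = 3.
With the campground holding the right, the dairy must at least compensate total damage at k*: 115 + 138 + 198 = 451.

$451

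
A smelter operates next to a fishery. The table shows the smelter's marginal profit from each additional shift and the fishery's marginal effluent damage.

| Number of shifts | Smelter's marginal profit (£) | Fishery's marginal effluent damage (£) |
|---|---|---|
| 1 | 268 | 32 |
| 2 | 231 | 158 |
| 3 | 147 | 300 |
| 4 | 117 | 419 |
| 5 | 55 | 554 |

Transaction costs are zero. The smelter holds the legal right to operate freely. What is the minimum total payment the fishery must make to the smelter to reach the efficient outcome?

£319

Left alone the smelter would choose level 5 (marginal profit stays positive).
Efficient level: k* = 2 (marginal profit ≥ marginal effluent damage through 2).
The fishery must at least cover the smelter's forgone profit from cutting 5→2: 147 + 117 + 55 = 319.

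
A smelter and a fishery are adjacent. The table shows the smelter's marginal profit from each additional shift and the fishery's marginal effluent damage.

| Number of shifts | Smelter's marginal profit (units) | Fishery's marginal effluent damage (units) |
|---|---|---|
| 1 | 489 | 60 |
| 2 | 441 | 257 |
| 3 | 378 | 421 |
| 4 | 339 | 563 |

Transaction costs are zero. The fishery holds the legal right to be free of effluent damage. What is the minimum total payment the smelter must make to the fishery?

Efficient level: marginal profit ≥ marginal effluent damage through level 2, so k* = 2.
With the fishery holding the right, the smelter must at least compensate total damage at k*: 60 + 257 = 317.

317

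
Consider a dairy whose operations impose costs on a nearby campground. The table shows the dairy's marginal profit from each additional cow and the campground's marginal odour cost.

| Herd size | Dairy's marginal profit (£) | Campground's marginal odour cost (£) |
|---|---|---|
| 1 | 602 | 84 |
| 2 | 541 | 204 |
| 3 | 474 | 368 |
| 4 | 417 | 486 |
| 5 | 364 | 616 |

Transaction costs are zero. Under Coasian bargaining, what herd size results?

Bargaining reaches the level where marginal profit last exceeds marginal odour cost.
That holds through level 3 (474 ≥ 368) but not at 4 (417 < 486).

3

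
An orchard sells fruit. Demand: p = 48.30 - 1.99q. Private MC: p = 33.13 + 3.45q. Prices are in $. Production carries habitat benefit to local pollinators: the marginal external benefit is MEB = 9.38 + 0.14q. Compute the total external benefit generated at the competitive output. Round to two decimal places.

$26.70

Market equilibrium (private): 33.13 + 3.45q = 48.30 - 1.99q → q_m = 2.7886.
Total external benefit = ∫₀^{q_m} (9.38 + 0.14q) dq = 9.38×2.7886 + ½×0.14×2.7886² = 26.7014.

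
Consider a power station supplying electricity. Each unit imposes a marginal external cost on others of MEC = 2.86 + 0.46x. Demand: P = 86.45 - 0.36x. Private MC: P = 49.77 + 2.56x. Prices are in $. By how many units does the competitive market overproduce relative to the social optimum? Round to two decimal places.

Market equilibrium (private): 49.77 + 2.56x = 86.45 - 0.36x → x_m = 12.5616.
Social marginal cost = private MC + MEC = 52.63 + 3.02x.
Set SMC = demand: 52.63 + 3.02x = 86.45 - 0.36x → x* = 10.0059.
Gap = |12.5616 − 10.0059| = 2.5557.

2.56 units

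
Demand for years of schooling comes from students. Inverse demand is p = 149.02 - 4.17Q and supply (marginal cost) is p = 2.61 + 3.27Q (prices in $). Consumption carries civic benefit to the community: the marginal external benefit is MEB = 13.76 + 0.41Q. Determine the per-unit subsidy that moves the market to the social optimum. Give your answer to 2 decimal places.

subsidy = $23.10 per unit

Social marginal benefit = demand + MEB = 162.78 - 3.76Q.
Set SMB = MC: 162.78 - 3.76Q = 2.61 + 3.27Q → Q* = 22.7838.
The Pigouvian subsidy equals MEB at Q*: 13.76 + 0.41×22.7838 = 23.1014.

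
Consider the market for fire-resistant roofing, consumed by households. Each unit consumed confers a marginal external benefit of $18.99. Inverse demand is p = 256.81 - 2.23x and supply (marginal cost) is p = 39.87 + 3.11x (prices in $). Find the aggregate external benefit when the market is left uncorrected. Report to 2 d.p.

$771.48

Market equilibrium (private): 39.87 + 3.11x = 256.81 - 2.23x → x_m = 40.6255.
Total external benefit = MEB × x_m = 18.99 × 40.6255 = 771.4782.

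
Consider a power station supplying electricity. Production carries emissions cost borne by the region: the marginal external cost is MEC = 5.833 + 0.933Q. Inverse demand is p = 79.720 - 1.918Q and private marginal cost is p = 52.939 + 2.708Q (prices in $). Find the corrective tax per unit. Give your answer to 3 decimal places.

Social marginal cost = private MC + MEC = 58.772 + 3.641Q.
Set SMC = demand: 58.772 + 3.641Q = 79.720 - 1.918Q → Q* = 3.7683.
The Pigouvian tax equals MEC at Q*: 5.833 + 0.933×3.7683 = 9.3488.

tax = $9.349 per unit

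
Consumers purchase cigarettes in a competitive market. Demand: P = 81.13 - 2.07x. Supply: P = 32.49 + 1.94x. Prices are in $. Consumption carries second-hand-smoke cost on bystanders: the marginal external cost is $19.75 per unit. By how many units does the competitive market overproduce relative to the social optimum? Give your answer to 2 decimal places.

4.93 units

Market equilibrium (private): 32.49 + 1.94x = 81.13 - 2.07x → x_m = 12.1297.
Social marginal benefit = demand − MEC = 61.38 - 2.07x.
Set SMB = MC: 61.38 - 2.07x = 32.49 + 1.94x → x* = 7.2045.
Gap = |12.1297 − 7.2045| = 4.9252.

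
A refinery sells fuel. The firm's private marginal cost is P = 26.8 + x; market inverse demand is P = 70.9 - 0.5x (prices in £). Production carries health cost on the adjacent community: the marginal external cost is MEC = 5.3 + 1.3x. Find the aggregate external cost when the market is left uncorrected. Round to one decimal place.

Market equilibrium (private): 26.8 + x = 70.9 - 0.5x → x_m = 29.4000.
Total external cost = ∫₀^{x_m} (5.3 + 1.3x) dx = 5.3×29.4000 + ½×1.3×29.4000² = 717.6540.

£717.7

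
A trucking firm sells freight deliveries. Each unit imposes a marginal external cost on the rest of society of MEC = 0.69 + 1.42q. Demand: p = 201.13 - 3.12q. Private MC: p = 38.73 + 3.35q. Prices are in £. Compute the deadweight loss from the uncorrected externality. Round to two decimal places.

Market equilibrium (private): 38.73 + 3.35q = 201.13 - 3.12q → q_m = 25.1005.
Social marginal cost = private MC + MEC = 39.42 + 4.77q.
Set SMC = demand: 39.42 + 4.77q = 201.13 - 3.12q → q* = 20.4956.
The welfare-loss triangle has base |q_m − q*| and height MEC(q_m) (the vertical gap between SMC and demand is zero at q* and MEC at q_m).
DWL = ½ × 4.6049 × 36.3327 = 83.6542.

DWL = £83.65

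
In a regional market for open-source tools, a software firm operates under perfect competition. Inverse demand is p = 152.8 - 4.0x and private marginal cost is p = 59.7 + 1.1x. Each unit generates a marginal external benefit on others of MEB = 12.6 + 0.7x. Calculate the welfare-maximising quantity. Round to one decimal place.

Social marginal cost = private MC − MEB = 47.1 + 0.4x.
Set SMC = demand: 47.1 + 0.4x = 152.8 - 4.0x → x* = 24.0227.

x* = 24.0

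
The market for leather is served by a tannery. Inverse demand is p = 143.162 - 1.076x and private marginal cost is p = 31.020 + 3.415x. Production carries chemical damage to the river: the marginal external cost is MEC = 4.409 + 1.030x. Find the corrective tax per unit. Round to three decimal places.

tax = 24.508 per unit

Social marginal cost = private MC + MEC = 35.429 + 4.445x.
Set SMC = demand: 35.429 + 4.445x = 143.162 - 1.076x → x* = 19.5133.
The Pigouvian tax equals MEC at x*: 4.409 + 1.030×19.5133 = 24.5077.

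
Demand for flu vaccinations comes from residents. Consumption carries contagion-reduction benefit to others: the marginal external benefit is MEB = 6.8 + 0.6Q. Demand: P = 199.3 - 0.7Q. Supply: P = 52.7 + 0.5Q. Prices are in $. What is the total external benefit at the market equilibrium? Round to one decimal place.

$5308.1

Market equilibrium (private): 52.7 + 0.5Q = 199.3 - 0.7Q → Q_m = 122.1667.
Total external benefit = ∫₀^{Q_m} (6.8 + 0.6Q) dQ = 6.8×122.1667 + ½×0.6×122.1667² = 5308.1443.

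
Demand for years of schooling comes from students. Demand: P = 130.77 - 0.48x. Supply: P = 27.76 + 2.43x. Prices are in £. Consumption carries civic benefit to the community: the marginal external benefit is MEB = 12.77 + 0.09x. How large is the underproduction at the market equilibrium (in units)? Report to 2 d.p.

Market equilibrium (private): 27.76 + 2.43x = 130.77 - 0.48x → x_m = 35.3986.
Social marginal benefit = demand + MEB = 143.54 - 0.39x.
Set SMB = MC: 143.54 - 0.39x = 27.76 + 2.43x → x* = 41.0567.
Gap = |35.3986 − 41.0567| = 5.6581.

5.66 units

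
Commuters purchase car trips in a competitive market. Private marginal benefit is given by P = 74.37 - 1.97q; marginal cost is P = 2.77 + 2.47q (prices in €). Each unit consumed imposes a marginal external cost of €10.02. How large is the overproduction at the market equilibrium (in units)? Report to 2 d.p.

Market equilibrium (private): 2.77 + 2.47q = 74.37 - 1.97q → q_m = 16.1261.
Social marginal benefit = demand − MEC = 64.35 - 1.97q.
Set SMB = MC: 64.35 - 1.97q = 2.77 + 2.47q → q* = 13.8694.
Gap = |16.1261 − 13.8694| = 2.2567.

2.26 units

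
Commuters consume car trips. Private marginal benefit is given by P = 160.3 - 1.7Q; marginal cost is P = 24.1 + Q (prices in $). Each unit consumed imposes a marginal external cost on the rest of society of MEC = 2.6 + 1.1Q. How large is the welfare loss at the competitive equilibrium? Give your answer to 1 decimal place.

DWL = $444.0

Market equilibrium (private): 24.1 + Q = 160.3 - 1.7Q → Q_m = 50.4444.
Social marginal benefit = demand − MEC = 157.7 - 2.8Q.
Set SMB = MC: 157.7 - 2.8Q = 24.1 + Q → Q* = 35.1579.
The loss is the area between SMB and MC from Q* to Q_m; with linear curves that's a triangle of height MEC(Q_m).
DWL = ½ × 15.2865 × 58.0889 = 443.9880.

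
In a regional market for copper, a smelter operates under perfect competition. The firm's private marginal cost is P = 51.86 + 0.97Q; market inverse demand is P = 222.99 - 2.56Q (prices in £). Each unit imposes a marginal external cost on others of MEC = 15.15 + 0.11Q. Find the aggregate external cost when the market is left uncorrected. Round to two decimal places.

Market equilibrium (private): 51.86 + 0.97Q = 222.99 - 2.56Q → Q_m = 48.4788.
Total external cost = ∫₀^{Q_m} (15.15 + 0.11Q) dQ = 15.15×48.4788 + ½×0.11×48.4788² = 863.7145.

£863.71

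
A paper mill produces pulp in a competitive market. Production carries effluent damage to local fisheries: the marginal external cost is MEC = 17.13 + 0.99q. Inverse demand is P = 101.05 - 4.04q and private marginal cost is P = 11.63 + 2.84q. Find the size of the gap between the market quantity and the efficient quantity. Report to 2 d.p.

Market equilibrium (private): 11.63 + 2.84q = 101.05 - 4.04q → q_m = 12.9971.
Social marginal cost = private MC + MEC = 28.76 + 3.83q.
Set SMC = demand: 28.76 + 3.83q = 101.05 - 4.04q → q* = 9.1855.
Gap = |12.9971 − 9.1855| = 3.8116.

3.81 units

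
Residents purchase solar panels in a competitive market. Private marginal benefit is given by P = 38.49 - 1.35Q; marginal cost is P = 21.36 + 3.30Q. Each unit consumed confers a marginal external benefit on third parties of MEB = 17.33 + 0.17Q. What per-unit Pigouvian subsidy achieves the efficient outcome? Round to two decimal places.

subsidy = 18.64 per unit

Social marginal benefit = demand + MEB = 55.82 - 1.18Q.
Set SMB = MC: 55.82 - 1.18Q = 21.36 + 3.30Q → Q* = 7.6920.
The Pigouvian subsidy equals MEB at Q*: 17.33 + 0.17×7.6920 = 18.6376.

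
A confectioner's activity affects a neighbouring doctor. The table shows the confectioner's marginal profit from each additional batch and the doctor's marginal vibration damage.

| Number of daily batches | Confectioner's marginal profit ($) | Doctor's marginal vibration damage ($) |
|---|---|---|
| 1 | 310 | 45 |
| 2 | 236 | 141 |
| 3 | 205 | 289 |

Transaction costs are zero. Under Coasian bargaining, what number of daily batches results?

Bargaining reaches the level where marginal profit last exceeds marginal vibration damage.
That holds through level 2 (236 ≥ 141) but not at 3 (205 < 289).

2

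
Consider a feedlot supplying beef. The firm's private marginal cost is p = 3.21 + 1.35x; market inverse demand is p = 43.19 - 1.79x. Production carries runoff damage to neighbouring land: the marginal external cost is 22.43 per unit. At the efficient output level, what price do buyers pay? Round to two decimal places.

Social marginal cost = private MC + MEC = 25.64 + 1.35x.
Set SMC = demand: 25.64 + 1.35x = 43.19 - 1.79x → x* = 5.5892.
Consumer price on the demand curve at x*: 43.19 − 1.79×5.5892 = 33.1853.

P = 33.19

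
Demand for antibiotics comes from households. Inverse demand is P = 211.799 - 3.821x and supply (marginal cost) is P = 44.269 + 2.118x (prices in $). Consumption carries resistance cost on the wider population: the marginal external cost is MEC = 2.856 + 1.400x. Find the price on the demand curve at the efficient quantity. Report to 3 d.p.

Social marginal benefit = demand − MEC = 208.943 - 5.221x.
Set SMB = MC: 208.943 - 5.221x = 44.269 + 2.118x → x* = 22.4382.
Consumer price on the demand curve at x*: 211.799 − 3.821×22.4382 = 126.0626.

P = $126.063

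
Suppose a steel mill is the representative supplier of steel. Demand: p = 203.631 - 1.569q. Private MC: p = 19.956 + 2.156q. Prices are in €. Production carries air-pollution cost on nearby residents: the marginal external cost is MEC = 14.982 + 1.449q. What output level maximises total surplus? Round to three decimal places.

Social marginal cost = private MC + MEC = 34.938 + 3.605q.
Set SMC = demand: 34.938 + 3.605q = 203.631 - 1.569q → q* = 32.6040.

q* = 32.604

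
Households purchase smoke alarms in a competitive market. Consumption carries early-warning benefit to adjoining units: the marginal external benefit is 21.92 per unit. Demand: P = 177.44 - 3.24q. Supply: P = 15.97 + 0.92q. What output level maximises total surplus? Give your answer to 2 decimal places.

Social marginal benefit = demand + MEB = 199.36 - 3.24q.
Set SMB = MC: 199.36 - 3.24q = 15.97 + 0.92q → q* = 44.0841.

q* = 44.08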